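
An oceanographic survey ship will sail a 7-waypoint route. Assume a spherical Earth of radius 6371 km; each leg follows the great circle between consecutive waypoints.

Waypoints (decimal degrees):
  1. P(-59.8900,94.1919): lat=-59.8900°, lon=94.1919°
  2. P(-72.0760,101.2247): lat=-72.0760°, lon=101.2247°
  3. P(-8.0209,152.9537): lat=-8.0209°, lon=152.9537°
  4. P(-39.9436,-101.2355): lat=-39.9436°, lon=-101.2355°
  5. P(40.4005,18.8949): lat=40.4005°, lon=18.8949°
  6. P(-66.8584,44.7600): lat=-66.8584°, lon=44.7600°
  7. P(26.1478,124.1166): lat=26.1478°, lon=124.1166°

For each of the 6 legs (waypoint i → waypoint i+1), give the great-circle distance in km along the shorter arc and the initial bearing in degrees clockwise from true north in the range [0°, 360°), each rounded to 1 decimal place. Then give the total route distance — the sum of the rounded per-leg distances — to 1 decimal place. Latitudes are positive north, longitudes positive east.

Leg 1: dist=1389.6 km, bearing=170.0°
Leg 2: dist=7922.1 km, bearing=55.2°
Leg 3: dist=10756.3 km, bearing=132.0°
Leg 4: dist=15030.1 km, bearing=69.1°
Leg 5: dist=12127.7 km, bearing=169.5°
Leg 6: dist=12218.2 km, bearing=69.7°
Total: 59444.0 km

Leg 1: φ1=-1.0452777, φ2=-1.2579635, Δφ=-0.2126858, Δλ=0.1227455 rad; a=sin²(Δφ/2)+cosφ1·cosφ2·sin²(Δλ/2)=0.0118470435; c=2·atan2(√a, √(1-a))=0.218120384; dist=6371·c=1389.645 ≈ 1389.6 km; running total=1389.6 km
Leg 1 bearing: y=sinΔλ·cosφ2=0.03768078, x=cosφ1·sinφ2-sinφ1·cosφ2·cosΔλ=-0.21308900; θ=atan2(y, x)=169.9720° ≈ 170.0°
Leg 2: φ1=-1.2579635, φ2=-0.1399911, Δφ=1.1179724, Δλ=0.9028414 rad; a=sin²(Δφ/2)+cosφ1·cosφ2·sin²(Δλ/2)=0.3392423624; c=2·atan2(√a, √(1-a))=1.243467032; dist=6371·c=7922.128 ≈ 7922.1 km; running total=9311.7 km
Leg 2 bearing: y=sinΔλ·cosφ2=0.77740962, x=cosφ1·sinφ2-sinφ1·cosφ2·cosΔλ=0.54061281; θ=atan2(y, x)=55.1851° ≈ 55.2°
Leg 3: φ1=-0.1399911, φ2=-0.6971473, Δφ=-0.5571562, Δλ=-4.4364385 rad; a=sin²(Δφ/2)+cosφ1·cosφ2·sin²(Δλ/2)=0.5586304068; c=2·atan2(√a, √(1-a))=1.688327542; dist=6371·c=10756.335 ≈ 10756.3 km; running total=20068.0 km
Leg 3 bearing: y=sinΔλ·cosφ2=0.73767086, x=cosφ1·sinφ2-sinφ1·cosφ2·cosΔλ=-0.66489969; θ=atan2(y, x)=132.0299° ≈ 132.0°
Leg 4: φ1=-0.6971473, φ2=0.7051217, Δφ=1.4022691, Δλ=2.0966710 rad; a=sin²(Δφ/2)+cosφ1·cosφ2·sin²(Δλ/2)=0.8545967500; c=2·atan2(√a, √(1-a))=2.359149928; dist=6371·c=15030.144 ≈ 15030.1 km; running total=35098.1 km
Leg 4 bearing: y=sinΔλ·cosφ2=0.65863833, x=cosφ1·sinφ2-sinφ1·cosφ2·cosΔλ=0.25147592; θ=atan2(y, x)=69.1026° ≈ 69.1°
Leg 5: φ1=0.7051217, φ2=-1.1668992, Δφ=-1.8720210, Δλ=0.4514312 rad; a=sin²(Δφ/2)+cosφ1·cosφ2·sin²(Δλ/2)=0.6633356464; c=2·atan2(√a, √(1-a))=1.903575821; dist=6371·c=12127.682 ≈ 12127.7 km; running total=47225.8 km
Leg 5 bearing: y=sinΔλ·cosφ2=0.17144985, x=cosφ1·sinφ2-sinφ1·cosφ2·cosΔλ=-0.92945727; θ=atan2(y, x)=169.5486° ≈ 169.5°
Leg 6: φ1=-1.1668992, φ2=0.4563652, Δφ=1.6232644, Δλ=1.3850340 rad; a=sin²(Δφ/2)+cosφ1·cosφ2·sin²(Δλ/2)=0.6700354787; c=2·atan2(√a, √(1-a))=1.917788678; dist=6371·c=12218.232 ≈ 12218.2 km; running total=59444.0 km
Leg 6 bearing: y=sinΔλ·cosφ2=0.88221665, x=cosφ1·sinφ2-sinφ1·cosφ2·cosΔλ=0.32564633; θ=atan2(y, x)=69.7397° ≈ 69.7°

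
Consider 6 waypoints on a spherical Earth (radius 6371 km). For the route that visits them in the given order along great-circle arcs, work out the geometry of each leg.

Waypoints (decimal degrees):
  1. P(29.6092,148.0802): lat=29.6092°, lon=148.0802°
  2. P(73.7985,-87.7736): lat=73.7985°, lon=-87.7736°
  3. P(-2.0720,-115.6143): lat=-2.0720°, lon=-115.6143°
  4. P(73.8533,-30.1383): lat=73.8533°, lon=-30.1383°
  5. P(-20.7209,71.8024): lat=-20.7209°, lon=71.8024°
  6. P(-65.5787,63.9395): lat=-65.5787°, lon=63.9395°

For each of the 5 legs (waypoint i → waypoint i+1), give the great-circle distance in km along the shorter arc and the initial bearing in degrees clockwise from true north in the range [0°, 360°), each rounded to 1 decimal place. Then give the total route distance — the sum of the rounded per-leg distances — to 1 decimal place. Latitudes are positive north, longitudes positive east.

Leg 1: φ1=0.5167780, φ2=1.2880268, Δφ=0.7712488, Δλ=-4.1164254 rad; a=sin²(Δφ/2)+cosφ1·cosφ2·sin²(Δλ/2)=0.3308513137; c=2·atan2(√a, √(1-a))=1.225689324; dist=6371·c=7808.867 ≈ 7808.9 km; running total=7808.9 km
Leg 1 bearing: y=sinΔλ·cosφ2=0.23091608, x=cosφ1·sinφ2-sinφ1·cosφ2·cosΔλ=0.91226786; θ=atan2(y, x)=14.2045° ≈ 14.2°
Leg 2: φ1=1.2880268, φ2=-0.0361632, Δφ=-1.3241900, Δλ=-0.4859119 rad; a=sin²(Δφ/2)+cosφ1·cosφ2·sin²(Δλ/2)=0.3940804136; c=2·atan2(√a, √(1-a))=1.357339867; dist=6371·c=8647.612 ≈ 8647.6 km; running total=16456.5 km
Leg 2 bearing: y=sinΔλ·cosφ2=-0.46670954, x=cosφ1·sinφ2-sinφ1·cosφ2·cosΔλ=-0.85866546; θ=atan2(y, x)=-151.4746° <0 so +360° → 208.5254° ≈ 208.5°
Leg 3: φ1=-0.0361632, φ2=1.2889832, Δφ=1.3251465, Δλ=1.4918376 rad; a=sin²(Δφ/2)+cosφ1·cosφ2·sin²(Δλ/2)=0.5064040180; c=2·atan2(√a, √(1-a))=1.583604713; dist=6371·c=10089.146 ≈ 10089.1 km; running total=26545.6 km
Leg 3 bearing: y=sinΔλ·cosφ2=0.27723122, x=cosφ1·sinφ2-sinφ1·cosφ2·cosΔλ=0.96071786; θ=atan2(y, x)=16.0964° ≈ 16.1°
Leg 4: φ1=1.2889832, φ2=-0.3616479, Δφ=-1.6506312, Δλ=1.7792009 rad; a=sin²(Δφ/2)+cosφ1·cosφ2·sin²(Δλ/2)=0.6968376637; c=2·atan2(√a, √(1-a))=1.975422695; dist=6371·c=12585.418 ≈ 12585.4 km; running total=39131.0 km
Leg 4 bearing: y=sinΔλ·cosφ2=0.91507693, x=cosφ1·sinφ2-sinφ1·cosφ2·cosΔλ=0.08748687; θ=atan2(y, x)=84.5388° ≈ 84.5°
Leg 5: φ1=-0.3616479, φ2=-1.1445642, Δφ=-0.7829163, Δλ=-0.1372335 rad; a=sin²(Δφ/2)+cosφ1·cosφ2·sin²(Δλ/2)=0.1473880547; c=2·atan2(√a, √(1-a))=0.788057440; dist=6371·c=5020.714 ≈ 5020.7 km; running total=44151.7 km
Leg 5 bearing: y=sinΔλ·cosφ2=-0.05656030, x=cosφ1·sinφ2-sinφ1·cosφ2·cosΔλ=-0.70672498; θ=atan2(y, x)=-175.4243° <0 so +360° → 184.5757° ≈ 184.6°

Leg 1: dist=7808.9 km, bearing=14.2°
Leg 2: dist=8647.6 km, bearing=208.5°
Leg 3: dist=10089.1 km, bearing=16.1°
Leg 4: dist=12585.4 km, bearing=84.5°
Leg 5: dist=5020.7 km, bearing=184.6°
Total: 44151.7 km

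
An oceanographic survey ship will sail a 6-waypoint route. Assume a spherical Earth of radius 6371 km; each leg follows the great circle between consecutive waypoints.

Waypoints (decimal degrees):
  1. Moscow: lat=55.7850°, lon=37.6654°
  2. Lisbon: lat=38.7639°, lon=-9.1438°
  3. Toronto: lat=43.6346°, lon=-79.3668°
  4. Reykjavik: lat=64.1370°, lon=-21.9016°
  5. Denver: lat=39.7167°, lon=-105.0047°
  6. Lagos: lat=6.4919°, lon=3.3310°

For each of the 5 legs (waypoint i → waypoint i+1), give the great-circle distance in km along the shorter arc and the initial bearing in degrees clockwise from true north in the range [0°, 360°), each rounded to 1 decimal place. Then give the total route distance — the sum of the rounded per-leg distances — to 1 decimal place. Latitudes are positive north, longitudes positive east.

Leg 1: φ1=0.9736319, φ2=0.6765577, Δφ=-0.2970742, Δλ=-0.8169747 rad; a=sin²(Δφ/2)+cosφ1·cosφ2·sin²(Δλ/2)=0.0910812964; c=2·atan2(√a, √(1-a))=0.613153501; dist=6371·c=3906.401 ≈ 3906.4 km; running total=3906.4 km
Leg 1 bearing: y=sinΔλ·cosφ2=-0.56848631, x=cosφ1·sinφ2-sinφ1·cosφ2·cosΔλ=-0.08924848; θ=atan2(y, x)=-98.9222° <0 so +360° → 261.0778° ≈ 261.1°
Leg 2: φ1=0.6765577, φ2=0.7615674, Δφ=0.0850098, Δλ=-1.2256226 rad; a=sin²(Δφ/2)+cosφ1·cosφ2·sin²(Δλ/2)=0.1884990215; c=2·atan2(√a, √(1-a))=0.898221723; dist=6371·c=5722.571 ≈ 5722.6 km; running total=9629.0 km
Leg 2 bearing: y=sinΔλ·cosφ2=-0.68106578, x=cosφ1·sinφ2-sinφ1·cosφ2·cosΔλ=0.38473102; θ=atan2(y, x)=-60.5381° <0 so +360° → 299.4619° ≈ 299.5°
Leg 3: φ1=0.7615674, φ2=1.1194018, Δφ=0.3578344, Δλ=1.0029569 rad; a=sin²(Δφ/2)+cosφ1·cosφ2·sin²(Δλ/2)=0.1046316050; c=2·atan2(√a, √(1-a))=0.658784665; dist=6371·c=4197.117 ≈ 4197.1 km; running total=13826.1 km
Leg 3 bearing: y=sinΔλ·cosφ2=0.36776246, x=cosφ1·sinφ2-sinφ1·cosφ2·cosΔλ=0.48937318; θ=atan2(y, x)=36.9248° ≈ 36.9°
Leg 4: φ1=1.1194018, φ2=0.6931872, Δφ=-0.4262146, Δλ=-1.4504227 rad; a=sin²(Δφ/2)+cosφ1·cosφ2·sin²(Δλ/2)=0.1923580477; c=2·atan2(√a, √(1-a))=0.908050266; dist=6371·c=5785.188 ≈ 5785.2 km; running total=19611.3 km
Leg 4 bearing: y=sinΔλ·cosφ2=-0.76364719, x=cosφ1·sinφ2-sinφ1·cosφ2·cosΔλ=0.19562384; θ=atan2(y, x)=-75.6315° <0 so +360° → 284.3685° ≈ 284.4°
Leg 5: φ1=0.6931872, φ2=0.1133050, Δφ=-0.5798822, Δλ=1.8908147 rad; a=sin²(Δφ/2)+cosφ1·cosφ2·sin²(Δλ/2)=0.5840921794; c=2·atan2(√a, √(1-a))=1.739783828; dist=6371·c=11084.163 ≈ 11084.2 km; running total=30695.5 km
Leg 5 bearing: y=sinΔλ·cosφ2=0.94314305, x=cosφ1·sinφ2-sinφ1·cosφ2·cosΔλ=0.28669708; θ=atan2(y, x)=73.0918° ≈ 73.1°

Leg 1: dist=3906.4 km, bearing=261.1°
Leg 2: dist=5722.6 km, bearing=299.5°
Leg 3: dist=4197.1 km, bearing=36.9°
Leg 4: dist=5785.2 km, bearing=284.4°
Leg 5: dist=11084.2 km, bearing=73.1°
Total: 30695.5 km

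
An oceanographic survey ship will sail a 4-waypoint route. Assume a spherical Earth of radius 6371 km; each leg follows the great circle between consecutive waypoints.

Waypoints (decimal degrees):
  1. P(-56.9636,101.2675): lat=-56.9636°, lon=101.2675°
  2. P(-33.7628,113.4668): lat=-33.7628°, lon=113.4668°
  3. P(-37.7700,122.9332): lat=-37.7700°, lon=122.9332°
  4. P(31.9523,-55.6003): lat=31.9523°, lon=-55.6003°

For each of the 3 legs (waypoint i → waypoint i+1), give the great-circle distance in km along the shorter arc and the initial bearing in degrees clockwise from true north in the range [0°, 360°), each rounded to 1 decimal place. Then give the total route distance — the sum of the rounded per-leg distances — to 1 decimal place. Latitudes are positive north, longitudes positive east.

Leg 1: φ1=-0.9942024, φ2=-0.5892720, Δφ=0.4049303, Δλ=0.2129180 rad; a=sin²(Δφ/2)+cosφ1·cosφ2·sin²(Δλ/2)=0.0455523481; c=2·atan2(√a, √(1-a))=0.430168956; dist=6371·c=2740.606 ≈ 2740.6 km; running total=2740.6 km
Leg 1 bearing: y=sinΔλ·cosφ2=0.17567399, x=cosφ1·sinφ2-sinφ1·cosφ2·cosΔλ=0.37821684; θ=atan2(y, x)=24.9139° ≈ 24.9°
Leg 2: φ1=-0.5892720, φ2=-0.6592109, Δφ=-0.0699388, Δλ=0.1652198 rad; a=sin²(Δφ/2)+cosφ1·cosφ2·sin²(Δλ/2)=0.0056968814; c=2·atan2(√a, √(1-a))=0.151099074; dist=6371·c=962.652 ≈ 962.7 km; running total=3703.3 km
Leg 2 bearing: y=sinΔλ·cosφ2=0.13000892, x=cosφ1·sinφ2-sinφ1·cosφ2·cosΔλ=-0.07586428; θ=atan2(y, x)=120.2649° ≈ 120.3°
Leg 3: φ1=-0.6592109, φ2=0.5576728, Δφ=1.2168837, Δλ=-3.1159974 rad; a=sin²(Δφ/2)+cosφ1·cosφ2·sin²(Δλ/2)=0.9973148790; c=2·atan2(√a, √(1-a))=3.037909911; dist=6371·c=19354.524 ≈ 19354.5 km; running total=23057.8 km
Leg 3 bearing: y=sinΔλ·cosφ2=-0.02171492, x=cosφ1·sinφ2-sinφ1·cosφ2·cosΔλ=-0.10119341; θ=atan2(y, x)=-167.8887° <0 so +360° → 192.1113° ≈ 192.1°

Leg 1: dist=2740.6 km, bearing=24.9°
Leg 2: dist=962.7 km, bearing=120.3°
Leg 3: dist=19354.5 km, bearing=192.1°
Total: 23057.8 km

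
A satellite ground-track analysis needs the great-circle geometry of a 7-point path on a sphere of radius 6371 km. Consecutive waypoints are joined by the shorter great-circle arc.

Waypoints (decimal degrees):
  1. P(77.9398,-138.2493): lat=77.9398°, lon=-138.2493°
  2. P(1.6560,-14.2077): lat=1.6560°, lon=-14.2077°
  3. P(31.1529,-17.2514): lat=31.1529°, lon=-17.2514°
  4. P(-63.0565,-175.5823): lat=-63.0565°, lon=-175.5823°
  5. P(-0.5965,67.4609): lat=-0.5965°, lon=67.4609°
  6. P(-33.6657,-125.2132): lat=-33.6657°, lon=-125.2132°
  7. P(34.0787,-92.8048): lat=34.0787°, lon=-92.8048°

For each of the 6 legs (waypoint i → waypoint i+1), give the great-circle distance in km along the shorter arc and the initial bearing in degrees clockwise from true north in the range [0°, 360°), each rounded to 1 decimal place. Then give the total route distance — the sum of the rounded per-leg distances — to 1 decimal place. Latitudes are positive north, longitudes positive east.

Leg 1: dist=10573.1 km, bearing=56.3°
Leg 2: dist=3295.5 km, bearing=354.7°
Leg 3: dist=16149.8 km, bearing=197.1°
Leg 4: dist=11265.1 km, bearing=245.4°
Leg 5: dist=15981.5 km, bearing=162.0°
Leg 6: dist=8256.7 km, bearing=27.5°
Total: 65521.7 km

Leg 1: φ1=1.3603061, φ2=0.0289027, Δφ=-1.3314035, Δλ=2.1649343 rad; a=sin²(Δφ/2)+cosφ1·cosφ2·sin²(Δλ/2)=0.5443267331; c=2·atan2(√a, √(1-a))=1.659566333; dist=6371·c=10573.097 ≈ 10573.1 km; running total=10573.1 km
Leg 1 bearing: y=sinΔλ·cosφ2=0.82828527, x=cosφ1·sinφ2-sinφ1·cosφ2·cosΔλ=0.55324866; θ=atan2(y, x)=56.2593° ≈ 56.3°
Leg 2: φ1=0.0289027, φ2=0.5437207, Δφ=0.5148180, Δλ=-0.0531226 rad; a=sin²(Δφ/2)+cosφ1·cosφ2·sin²(Δλ/2)=0.0654121989; c=2·atan2(√a, √(1-a))=0.517263579; dist=6371·c=3295.486 ≈ 3295.5 km; running total=13868.6 km
Leg 2 bearing: y=sinΔλ·cosφ2=-0.04544039, x=cosφ1·sinφ2-sinφ1·cosφ2·cosΔλ=0.49241136; θ=atan2(y, x)=-5.2724° <0 so +360° → 354.7276° ≈ 354.7°
Leg 3: φ1=0.5437207, φ2=-1.1005435, Δφ=-1.6442642, Δλ=-2.7633955 rad; a=sin²(Δφ/2)+cosφ1·cosφ2·sin²(Δλ/2)=0.9107678049; c=2·atan2(√a, √(1-a))=2.534895452; dist=6371·c=16149.819 ≈ 16149.8 km; running total=30018.4 km
Leg 3 bearing: y=sinΔλ·cosφ2=-0.16730949, x=cosφ1·sinφ2-sinφ1·cosφ2·cosΔλ=-0.54505667; θ=atan2(y, x)=-162.9357° <0 so +360° → 197.0643° ≈ 197.1°
Leg 4: φ1=-1.1005435, φ2=-0.0104109, Δφ=1.0901327, Δλ=4.2419041 rad; a=sin²(Δφ/2)+cosφ1·cosφ2·sin²(Δλ/2)=0.5980560666; c=2·atan2(√a, √(1-a))=1.768187805; dist=6371·c=11265.125 ≈ 11265.1 km; running total=41283.5 km
Leg 4 bearing: y=sinΔλ·cosφ2=-0.89130027, x=cosφ1·sinφ2-sinφ1·cosφ2·cosΔλ=-0.40880786; θ=atan2(y, x)=-114.6392° <0 so +360° → 245.3608° ≈ 245.4°
Leg 5: φ1=-0.0104109, φ2=-0.5875773, Δφ=-0.5771664, Δλ=-3.3627974 rad; a=sin²(Δφ/2)+cosφ1·cosφ2·sin²(Δλ/2)=0.9030956803; c=2·atan2(√a, √(1-a))=2.508482649; dist=6371·c=15981.543 ≈ 15981.5 km; running total=57265.0 km
Leg 5 bearing: y=sinΔλ·cosφ2=0.18260791, x=cosφ1·sinφ2-sinφ1·cosφ2·cosΔλ=-0.56276980; θ=atan2(y, x)=162.0228° ≈ 162.0°
Leg 6: φ1=-0.5875773, φ2=0.5947855, Δφ=1.1823628, Δλ=0.5656333 rad; a=sin²(Δφ/2)+cosφ1·cosφ2·sin²(Δλ/2)=0.3643143236; c=2·atan2(√a, √(1-a))=1.295978761; dist=6371·c=8256.681 ≈ 8256.7 km; running total=65521.7 km
Leg 6 bearing: y=sinΔλ·cosφ2=0.44391108, x=cosφ1·sinφ2-sinφ1·cosφ2·cosΔλ=0.85399095; θ=atan2(y, x)=27.4658° ≈ 27.5°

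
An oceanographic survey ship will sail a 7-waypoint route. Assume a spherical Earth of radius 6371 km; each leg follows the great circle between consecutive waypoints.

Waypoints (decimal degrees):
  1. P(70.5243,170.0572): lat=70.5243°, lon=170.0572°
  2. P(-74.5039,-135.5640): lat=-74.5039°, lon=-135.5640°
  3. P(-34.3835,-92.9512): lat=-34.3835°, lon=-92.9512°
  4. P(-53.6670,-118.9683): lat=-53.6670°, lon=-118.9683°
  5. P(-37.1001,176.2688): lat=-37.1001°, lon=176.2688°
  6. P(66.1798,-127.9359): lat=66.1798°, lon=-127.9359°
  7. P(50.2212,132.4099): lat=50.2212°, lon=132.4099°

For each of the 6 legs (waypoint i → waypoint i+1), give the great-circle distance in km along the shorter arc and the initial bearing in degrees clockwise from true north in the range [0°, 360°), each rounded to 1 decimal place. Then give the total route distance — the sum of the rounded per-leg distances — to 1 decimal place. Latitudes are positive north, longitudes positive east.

Leg 1: dist=16561.4 km, bearing=155.1°
Leg 2: dist=5009.5 km, bearing=52.1°
Leg 3: dist=2955.0 km, bearing=215.5°
Leg 4: dist=5178.8 km, bearing=263.4°
Leg 5: dist=12427.3 km, bearing=21.1°
Leg 6: dist=5417.6 km, bearing=302.9°
Total: 47549.6 km

Leg 1: φ1=1.2308812, φ2=-1.3003384, Δφ=-2.5312196, Δλ=-5.3340962 rad; a=sin²(Δφ/2)+cosφ1·cosφ2·sin²(Δλ/2)=0.9283154029; c=2·atan2(√a, √(1-a))=2.599499826; dist=6371·c=16561.413 ≈ 16561.4 km; running total=16561.4 km
Leg 1 bearing: y=sinΔλ·cosφ2=0.21718083, x=cosφ1·sinφ2-sinφ1·cosφ2·cosΔλ=-0.46799161; θ=atan2(y, x)=155.1054° ≈ 155.1°
Leg 2: φ1=-1.3003384, φ2=-0.6001053, Δφ=0.7002331, Δλ=0.7437337 rad; a=sin²(Δφ/2)+cosφ1·cosφ2·sin²(Δλ/2)=0.1467648179; c=2·atan2(√a, √(1-a))=0.786297788; dist=6371·c=5009.503 ≈ 5009.5 km; running total=21570.9 km
Leg 2 bearing: y=sinΔλ·cosφ2=0.55874530, x=cosφ1·sinφ2-sinφ1·cosφ2·cosΔλ=0.43439994; θ=atan2(y, x)=52.1365° ≈ 52.1°
Leg 3: φ1=-0.6001053, φ2=-0.9366658, Δφ=-0.3365606, Δλ=-0.4540841 rad; a=sin²(Δφ/2)+cosφ1·cosφ2·sin²(Δλ/2)=0.0528266467; c=2·atan2(√a, √(1-a))=0.463827545; dist=6371·c=2955.045 ≈ 2955.0 km; running total=24525.9 km
Leg 3 bearing: y=sinΔλ·cosφ2=-0.25988386, x=cosφ1·sinφ2-sinφ1·cosφ2·cosΔλ=-0.36414880; θ=atan2(y, x)=-144.4855° <0 so +360° → 215.5145° ≈ 215.5°
Leg 4: φ1=-0.9366658, φ2=-0.6475189, Δφ=0.2891470, Δλ=5.1528595 rad; a=sin²(Δφ/2)+cosφ1·cosφ2·sin²(Δλ/2)=0.1562917779; c=2·atan2(√a, √(1-a))=0.812870617; dist=6371·c=5178.799 ≈ 5178.8 km; running total=29704.7 km
Leg 4 bearing: y=sinΔλ·cosφ2=-0.72145452, x=cosφ1·sinφ2-sinφ1·cosφ2·cosΔλ=-0.08343866; θ=atan2(y, x)=-96.5971° <0 so +360° → 263.4029° ≈ 263.4°
Leg 5: φ1=-0.6475189, φ2=1.1550554, Δφ=1.8025743, Δλ=-5.3093736 rad; a=sin²(Δφ/2)+cosφ1·cosφ2·sin²(Δλ/2)=0.6853736640; c=2·atan2(√a, √(1-a))=1.950609893; dist=6371·c=12427.336 ≈ 12427.3 km; running total=42132.0 km
Leg 5 bearing: y=sinΔλ·cosφ2=0.33401263, x=cosφ1·sinφ2-sinφ1·cosφ2·cosΔλ=0.86659217; θ=atan2(y, x)=21.0783° ≈ 21.1°
Leg 6: φ1=1.1550554, φ2=0.8765253, Δφ=-0.2785301, Δλ=4.5438914 rad; a=sin²(Δφ/2)+cosφ1·cosφ2·sin²(Δλ/2)=0.1701395749; c=2·atan2(√a, √(1-a))=0.850349078; dist=6371·c=5417.574 ≈ 5417.6 km; running total=47549.6 km
Leg 6 bearing: y=sinΔλ·cosφ2=-0.63076407, x=cosφ1·sinφ2-sinφ1·cosφ2·cosΔλ=0.40854019; θ=atan2(y, x)=-57.0692° <0 so +360° → 302.9308° ≈ 302.9°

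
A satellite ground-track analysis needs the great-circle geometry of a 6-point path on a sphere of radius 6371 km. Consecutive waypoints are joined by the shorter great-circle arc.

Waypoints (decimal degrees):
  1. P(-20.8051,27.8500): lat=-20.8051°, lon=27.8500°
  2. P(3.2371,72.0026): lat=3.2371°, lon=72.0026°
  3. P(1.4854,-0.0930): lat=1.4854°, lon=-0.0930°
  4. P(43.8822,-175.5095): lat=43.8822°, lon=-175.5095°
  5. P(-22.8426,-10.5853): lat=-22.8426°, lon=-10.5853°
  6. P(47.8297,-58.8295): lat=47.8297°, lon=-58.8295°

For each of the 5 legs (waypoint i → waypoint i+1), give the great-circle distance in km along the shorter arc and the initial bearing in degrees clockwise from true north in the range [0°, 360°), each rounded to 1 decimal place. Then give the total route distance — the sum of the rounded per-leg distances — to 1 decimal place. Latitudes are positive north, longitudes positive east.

Leg 1: φ1=-0.3631175, φ2=0.0564981, Δφ=0.4196155, Δλ=0.7706082 rad; a=sin²(Δφ/2)+cosφ1·cosφ2·sin²(Δλ/2)=0.1752121738; c=2·atan2(√a, √(1-a))=0.863770157; dist=6371·c=5503.080 ≈ 5503.1 km; running total=5503.1 km
Leg 1 bearing: y=sinΔλ·cosφ2=0.69546033, x=cosφ1·sinφ2-sinφ1·cosφ2·cosΔλ=0.30722370; θ=atan2(y, x)=66.1663° ≈ 66.2°
Leg 2: φ1=0.0564981, φ2=0.0259251, Δφ=-0.0305729, Δλ=-1.2583056 rad; a=sin²(Δφ/2)+cosφ1·cosφ2·sin²(Δλ/2)=0.3458501025; c=2·atan2(√a, √(1-a))=1.257391077; dist=6371·c=8010.839 ≈ 8010.8 km; running total=13513.9 km
Leg 2 bearing: y=sinΔλ·cosφ2=-0.95125103, x=cosφ1·sinφ2-sinφ1·cosφ2·cosΔλ=0.00852675; θ=atan2(y, x)=-89.4864° <0 so +360° → 270.5136° ≈ 270.5°
Leg 3: φ1=0.0259251, φ2=0.7658889, Δφ=0.7399638, Δλ=-3.0615955 rad; a=sin²(Δφ/2)+cosφ1·cosφ2·sin²(Δλ/2)=0.8501256484; c=2·atan2(√a, √(1-a))=2.346545770; dist=6371·c=14949.843 ≈ 14949.8 km; running total=28463.7 km
Leg 3 bearing: y=sinΔλ·cosφ2=-0.05759780, x=cosφ1·sinφ2-sinφ1·cosφ2·cosΔλ=0.71156912; θ=atan2(y, x)=-4.6277° <0 so +360° → 355.3723° ≈ 355.4°
Leg 4: φ1=0.7658889, φ2=-0.3986786, Δφ=-1.1645675, Δλ=2.8784703 rad; a=sin²(Δφ/2)+cosφ1·cosφ2·sin²(Δλ/2)=0.9552355394; c=2·atan2(√a, √(1-a))=2.715218011; dist=6371·c=17298.654 ≈ 17298.7 km; running total=45762.4 km
Leg 4 bearing: y=sinΔλ·cosφ2=0.23969856, x=cosφ1·sinφ2-sinφ1·cosφ2·cosΔλ=0.33702673; θ=atan2(y, x)=35.4210° ≈ 35.4°
Leg 5: φ1=-0.3986786, φ2=0.8347857, Δφ=1.2334643, Δλ=-0.8420201 rad; a=sin²(Δφ/2)+cosφ1·cosφ2·sin²(Δλ/2)=0.4378486161; c=2·atan2(√a, √(1-a))=1.446171209; dist=6371·c=9213.557 ≈ 9213.6 km; running total=54976.0 km
Leg 5 bearing: y=sinΔλ·cosφ2=-0.50081029, x=cosφ1·sinφ2-sinφ1·cosφ2·cosΔλ=0.85658501; θ=atan2(y, x)=-30.3131° <0 so +360° → 329.6869° ≈ 329.7°

Leg 1: dist=5503.1 km, bearing=66.2°
Leg 2: dist=8010.8 km, bearing=270.5°
Leg 3: dist=14949.8 km, bearing=355.4°
Leg 4: dist=17298.7 km, bearing=35.4°
Leg 5: dist=9213.6 km, bearing=329.7°
Total: 54976.0 km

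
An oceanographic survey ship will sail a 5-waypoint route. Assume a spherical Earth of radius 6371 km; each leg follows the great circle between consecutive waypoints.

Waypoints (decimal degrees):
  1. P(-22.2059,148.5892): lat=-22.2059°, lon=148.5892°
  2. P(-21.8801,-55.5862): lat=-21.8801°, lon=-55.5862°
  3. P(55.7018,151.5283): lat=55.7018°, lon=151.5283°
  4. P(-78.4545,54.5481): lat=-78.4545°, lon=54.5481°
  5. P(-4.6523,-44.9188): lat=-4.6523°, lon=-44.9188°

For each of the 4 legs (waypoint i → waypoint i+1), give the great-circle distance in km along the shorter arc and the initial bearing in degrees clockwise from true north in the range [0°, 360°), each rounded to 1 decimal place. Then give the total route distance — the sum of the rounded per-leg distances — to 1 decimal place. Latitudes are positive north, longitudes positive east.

Leg 1: φ1=-0.3875661, φ2=-0.3818798, Δφ=0.0056863, Δλ=-3.5635330 rad; a=sin²(Δφ/2)+cosφ1·cosφ2·sin²(Δλ/2)=0.8214731635; c=2·atan2(√a, √(1-a))=2.269135236; dist=6371·c=14456.661 ≈ 14456.7 km; running total=14456.7 km
Leg 1 bearing: y=sinΔλ·cosφ2=0.38003109, x=cosφ1·sinφ2-sinφ1·cosφ2·cosΔλ=-0.66497849; θ=atan2(y, x)=150.2523° ≈ 150.3°
Leg 2: φ1=-0.3818798, φ2=0.9721798, Δφ=1.3540596, Δλ=3.6148300 rad; a=sin²(Δφ/2)+cosφ1·cosφ2·sin²(Δλ/2)=0.8866523661; c=2·atan2(√a, √(1-a))=2.454833266; dist=6371·c=15639.743 ≈ 15639.7 km; running total=30096.4 km
Leg 2 bearing: y=sinΔλ·cosφ2=-0.25682654, x=cosφ1·sinφ2-sinφ1·cosφ2·cosΔλ=0.57968950; θ=atan2(y, x)=-23.8953° <0 so +360° → 336.1047° ≈ 336.1°
Leg 3: φ1=0.9721798, φ2=-1.3692893, Δφ=-2.3414691, Δλ=-1.6926238 rad; a=sin²(Δφ/2)+cosφ1·cosφ2·sin²(Δλ/2)=0.9115532245; c=2·atan2(√a, √(1-a))=2.537656045; dist=6371·c=16167.407 ≈ 16167.4 km; running total=46263.8 km
Leg 3 bearing: y=sinΔλ·cosφ2=-0.19866261, x=cosφ1·sinφ2-sinφ1·cosφ2·cosΔλ=-0.53200464; θ=atan2(y, x)=-159.5232° <0 so +360° → 200.4768° ≈ 200.5°
Leg 4: φ1=-1.3692893, φ2=-0.0811980, Δφ=1.2880914, Δλ=-1.7360249 rad; a=sin²(Δφ/2)+cosφ1·cosφ2·sin²(Δλ/2)=0.4766717558; c=2·atan2(√a, √(1-a))=1.524122895; dist=6371·c=9710.187 ≈ 9710.2 km; running total=55974.0 km
Leg 4 bearing: y=sinΔλ·cosφ2=-0.98313091, x=cosφ1·sinφ2-sinφ1·cosφ2·cosΔλ=-0.17685242; θ=atan2(y, x)=-100.1977° <0 so +360° → 259.8023° ≈ 259.8°

Leg 1: dist=14456.7 km, bearing=150.3°
Leg 2: dist=15639.7 km, bearing=336.1°
Leg 3: dist=16167.4 km, bearing=200.5°
Leg 4: dist=9710.2 km, bearing=259.8°
Total: 55974.0 km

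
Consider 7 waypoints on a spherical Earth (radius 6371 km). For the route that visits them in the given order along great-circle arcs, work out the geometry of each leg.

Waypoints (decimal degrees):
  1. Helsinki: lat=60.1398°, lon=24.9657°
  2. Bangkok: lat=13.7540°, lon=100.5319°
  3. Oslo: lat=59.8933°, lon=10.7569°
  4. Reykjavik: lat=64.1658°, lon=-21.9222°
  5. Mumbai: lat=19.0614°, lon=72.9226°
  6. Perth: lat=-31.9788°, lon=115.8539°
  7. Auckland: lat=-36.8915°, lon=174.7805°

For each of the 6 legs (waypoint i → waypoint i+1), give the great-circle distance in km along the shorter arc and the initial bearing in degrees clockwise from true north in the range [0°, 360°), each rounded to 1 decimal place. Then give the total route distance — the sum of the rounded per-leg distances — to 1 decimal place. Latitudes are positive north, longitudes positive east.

Leg 1: φ1=1.0496375, φ2=0.2400526, Δφ=-0.8095849, Δλ=1.3188790 rad; a=sin²(Δφ/2)+cosφ1·cosφ2·sin²(Δλ/2)=0.3366324411; c=2·atan2(√a, √(1-a))=1.237949302; dist=6371·c=7886.975 ≈ 7887.0 km; running total=7887.0 km
Leg 1 bearing: y=sinΔλ·cosφ2=0.94066683, x=cosφ1·sinφ2-sinφ1·cosφ2·cosΔλ=-0.09159733; θ=atan2(y, x)=95.5616° ≈ 95.6°
Leg 2: φ1=0.2400526, φ2=1.0453353, Δφ=0.8052827, Δλ=-1.5668693 rad; a=sin²(Δφ/2)+cosφ1·cosφ2·sin²(Δλ/2)=0.3962038265; c=2·atan2(√a, √(1-a))=1.361683283; dist=6371·c=8675.284 ≈ 8675.3 km; running total=16562.3 km
Leg 2 bearing: y=sinΔλ·cosφ2=-0.50160803, x=cosφ1·sinφ2-sinφ1·cosφ2·cosΔλ=0.83981831; θ=atan2(y, x)=-30.8491° <0 so +360° → 329.1509° ≈ 329.2°
Leg 3: φ1=1.0453353, φ2=1.1199045, Δφ=0.0745692, Δλ=-0.5703579 rad; a=sin²(Δφ/2)+cosφ1·cosφ2·sin²(Δλ/2)=0.0186897771; c=2·atan2(√a, √(1-a))=0.274280060; dist=6371·c=1747.438 ≈ 1747.4 km; running total=18309.7 km
Leg 3 bearing: y=sinΔλ·cosφ2=-0.23528589, x=cosφ1·sinφ2-sinφ1·cosφ2·cosΔλ=0.13417312; θ=atan2(y, x)=-60.3058° <0 so +360° → 299.6942° ≈ 299.7°
Leg 4: φ1=1.1199045, φ2=0.3326842, Δφ=-0.7872203, Δλ=1.6553540 rad; a=sin²(Δφ/2)+cosφ1·cosφ2·sin²(Δλ/2)=0.3704217026; c=2·atan2(√a, √(1-a))=1.308647465; dist=6371·c=8337.393 ≈ 8337.4 km; running total=26647.1 km
Leg 4 bearing: y=sinΔλ·cosφ2=0.94179217, x=cosφ1·sinφ2-sinφ1·cosφ2·cosΔλ=0.21416200; θ=atan2(y, x)=77.1889° ≈ 77.2°
Leg 5: φ1=0.3326842, φ2=-0.5581354, Δφ=-0.8908195, Δλ=0.7492925 rad; a=sin²(Δφ/2)+cosφ1·cosφ2·sin²(Δλ/2)=0.2929763750; c=2·atan2(√a, √(1-a))=1.143900458; dist=6371·c=7287.790 ≈ 7287.8 km; running total=33934.9 km
Leg 5 bearing: y=sinΔλ·cosφ2=0.57775683, x=cosφ1·sinφ2-sinφ1·cosφ2·cosΔλ=-0.70339314; θ=atan2(y, x)=140.6008° ≈ 140.6°
Leg 6: φ1=-0.5581354, φ2=-0.6438781, Δφ=-0.0857428, Δλ=1.0284632 rad; a=sin²(Δφ/2)+cosφ1·cosφ2·sin²(Δλ/2)=0.1659643974; c=2·atan2(√a, √(1-a))=0.839182693; dist=6371·c=5346.433 ≈ 5346.4 km; running total=39281.3 km
Leg 6 bearing: y=sinΔλ·cosφ2=0.68501163, x=cosφ1·sinφ2-sinφ1·cosφ2·cosΔλ=-0.29058550; θ=atan2(y, x)=112.9869° ≈ 113.0°

Leg 1: dist=7887.0 km, bearing=95.6°
Leg 2: dist=8675.3 km, bearing=329.2°
Leg 3: dist=1747.4 km, bearing=299.7°
Leg 4: dist=8337.4 km, bearing=77.2°
Leg 5: dist=7287.8 km, bearing=140.6°
Leg 6: dist=5346.4 km, bearing=113.0°
Total: 39281.3 km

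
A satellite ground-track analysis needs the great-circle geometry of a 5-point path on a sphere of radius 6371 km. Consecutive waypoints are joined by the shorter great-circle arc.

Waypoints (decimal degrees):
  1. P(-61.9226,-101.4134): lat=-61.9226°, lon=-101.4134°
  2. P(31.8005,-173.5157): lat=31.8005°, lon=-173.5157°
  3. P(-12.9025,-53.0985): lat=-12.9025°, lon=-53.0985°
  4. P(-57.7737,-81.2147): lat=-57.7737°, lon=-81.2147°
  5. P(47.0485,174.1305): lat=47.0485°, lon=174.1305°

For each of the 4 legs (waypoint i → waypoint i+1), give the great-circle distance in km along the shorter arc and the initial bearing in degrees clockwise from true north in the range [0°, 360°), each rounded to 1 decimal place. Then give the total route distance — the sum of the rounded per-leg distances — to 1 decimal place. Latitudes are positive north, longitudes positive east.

Leg 1: φ1=-1.0807533, φ2=0.5550234, Δφ=1.6357767, Δλ=-1.2584225 rad; a=sin²(Δφ/2)+cosφ1·cosφ2·sin²(Δλ/2)=0.6710076648; c=2·atan2(√a, √(1-a))=1.919857055; dist=6371·c=12231.409 ≈ 12231.4 km; running total=12231.4 km
Leg 1 bearing: y=sinΔλ·cosφ2=-0.80875924, x=cosφ1·sinφ2-sinφ1·cosφ2·cosΔλ=0.47847049; θ=atan2(y, x)=-59.3910° <0 so +360° → 300.6090° ≈ 300.6°
Leg 2: φ1=0.5550234, φ2=-0.2251911, Δφ=-0.7802145, Δλ=2.1016766 rad; a=sin²(Δφ/2)+cosφ1·cosφ2·sin²(Δλ/2)=0.7685474342; c=2·atan2(√a, √(1-a))=2.137785594; dist=6371·c=13619.832 ≈ 13619.8 km; running total=25851.2 km
Leg 2 bearing: y=sinΔλ·cosφ2=0.84058834, x=cosφ1·sinφ2-sinφ1·cosφ2·cosΔλ=0.07028759; θ=atan2(y, x)=85.2202° ≈ 85.2°
Leg 3: φ1=-0.2251911, φ2=-1.0083413, Δφ=-0.7831502, Δλ=-0.4907203 rad; a=sin²(Δφ/2)+cosφ1·cosφ2·sin²(Δλ/2)=0.1763225985; c=2·atan2(√a, √(1-a))=0.866687554; dist=6371·c=5521.666 ≈ 5521.7 km; running total=31372.9 km
Leg 3 bearing: y=sinΔλ·cosφ2=-0.25130698, x=cosφ1·sinφ2-sinφ1·cosφ2·cosΔλ=-0.71956693; θ=atan2(y, x)=-160.7484° <0 so +360° → 199.2516° ≈ 199.3°
Leg 4: φ1=-1.0083413, φ2=0.8211512, Δφ=1.8294925, Δλ=4.4566145 rad; a=sin²(Δφ/2)+cosφ1·cosφ2·sin²(Δλ/2)=0.8555513535; c=2·atan2(√a, √(1-a))=2.361861672; dist=6371·c=15047.421 ≈ 15047.4 km; running total=46420.3 km
Leg 4 bearing: y=sinΔλ·cosφ2=-0.65921217, x=cosφ1·sinφ2-sinφ1·cosφ2·cosΔλ=0.24448366; θ=atan2(y, x)=-69.6516° <0 so +360° → 290.3484° ≈ 290.3°

Leg 1: dist=12231.4 km, bearing=300.6°
Leg 2: dist=13619.8 km, bearing=85.2°
Leg 3: dist=5521.7 km, bearing=199.3°
Leg 4: dist=15047.4 km, bearing=290.3°
Total: 46420.3 km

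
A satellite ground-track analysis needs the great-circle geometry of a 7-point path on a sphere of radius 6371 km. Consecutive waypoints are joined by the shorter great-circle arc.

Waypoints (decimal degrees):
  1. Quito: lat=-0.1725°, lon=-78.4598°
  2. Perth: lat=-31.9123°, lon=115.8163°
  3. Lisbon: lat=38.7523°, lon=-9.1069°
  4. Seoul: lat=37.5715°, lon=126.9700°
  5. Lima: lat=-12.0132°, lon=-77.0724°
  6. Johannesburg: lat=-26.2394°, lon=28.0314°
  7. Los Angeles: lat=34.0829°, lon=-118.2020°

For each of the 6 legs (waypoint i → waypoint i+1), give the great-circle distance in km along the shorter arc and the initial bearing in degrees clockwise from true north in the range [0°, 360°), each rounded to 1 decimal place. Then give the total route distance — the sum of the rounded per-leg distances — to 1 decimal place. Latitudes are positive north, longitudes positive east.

Leg 1: dist=16144.4 km, bearing=201.5°
Leg 2: dist=15036.2 km, bearing=294.8°
Leg 3: dist=10412.6 km, bearing=33.4°
Leg 4: dist=16301.7 km, bearing=46.4°
Leg 5: dist=10880.4 km, bearing=119.1°
Leg 6: dist=16670.3 km, bearing=293.3°
Total: 85445.6 km

Leg 1: φ1=-0.0030107, φ2=-0.5569747, Δφ=-0.5539640, Δλ=3.3907576 rad; a=sin²(Δφ/2)+cosφ1·cosφ2·sin²(Δλ/2)=0.9105245608; c=2·atan2(√a, √(1-a))=2.534042723; dist=6371·c=16144.386 ≈ 16144.4 km; running total=16144.4 km
Leg 1 bearing: y=sinΔλ·cosφ2=-0.20932401, x=cosφ1·sinφ2-sinφ1·cosφ2·cosΔλ=-0.53109491; θ=atan2(y, x)=-158.4888° <0 so +360° → 201.5112° ≈ 201.5°
Leg 2: φ1=-0.5569747, φ2=0.6763552, Δφ=1.2333299, Δλ=-2.1803212 rad; a=sin²(Δφ/2)+cosφ1·cosφ2·sin²(Δλ/2)=0.8549336250; c=2·atan2(√a, √(1-a))=2.360106043; dist=6371·c=15036.236 ≈ 15036.2 km; running total=31180.6 km
Leg 2 bearing: y=sinΔλ·cosφ2=-0.63942239, x=cosφ1·sinφ2-sinφ1·cosφ2·cosΔλ=0.29534301; θ=atan2(y, x)=-65.2082° <0 so +360° → 294.7918° ≈ 294.8°
Leg 3: φ1=0.6763552, φ2=0.6557464, Δφ=-0.0206088, Δλ=2.3749899 rad; a=sin²(Δφ/2)+cosφ1·cosφ2·sin²(Δλ/2)=0.5317656303; c=2·atan2(√a, √(1-a))=1.634370403; dist=6371·c=10412.574 ≈ 10412.6 km; running total=41593.2 km
Leg 3 bearing: y=sinΔλ·cosφ2=0.54981567, x=cosφ1·sinφ2-sinφ1·cosφ2·cosΔλ=0.83286644; θ=atan2(y, x)=33.4307° ≈ 33.4°
Leg 4: φ1=0.6557464, φ2=-0.2096699, Δφ=-0.8654163, Δλ=-3.5612117 rad; a=sin²(Δφ/2)+cosφ1·cosφ2·sin²(Δλ/2)=0.9174453196; c=2·atan2(√a, √(1-a))=2.558730395; dist=6371·c=16301.671 ≈ 16301.7 km; running total=57894.9 km
Leg 4 bearing: y=sinΔλ·cosφ2=0.39849011, x=cosφ1·sinφ2-sinφ1·cosφ2·cosΔλ=0.37968837; θ=atan2(y, x)=46.3841° ≈ 46.4°
Leg 5: φ1=-0.2096699, φ2=-0.4579639, Δφ=-0.2482940, Δλ=1.8344074 rad; a=sin²(Δφ/2)+cosφ1·cosφ2·sin²(Δλ/2)=0.5682887580; c=2·atan2(√a, √(1-a))=1.707802053; dist=6371·c=10880.407 ≈ 10880.4 km; running total=68775.3 km
Leg 5 bearing: y=sinΔλ·cosφ2=0.86596957, x=cosφ1·sinφ2-sinφ1·cosφ2·cosΔλ=-0.48108553; θ=atan2(y, x)=119.0542° ≈ 119.1°
Leg 6: φ1=-0.4579639, φ2=0.5948588, Δφ=1.0528227, Δλ=-2.5522543 rad; a=sin²(Δφ/2)+cosφ1·cosφ2·sin²(Δλ/2)=0.9326633168; c=2·atan2(√a, √(1-a))=2.616598024; dist=6371·c=16670.346 ≈ 16670.3 km; running total=85445.6 km
Leg 6 bearing: y=sinΔλ·cosφ2=-0.46033811, x=cosφ1·sinφ2-sinφ1·cosφ2·cosΔλ=0.19823885; θ=atan2(y, x)=-66.7015° <0 so +360° → 293.2985° ≈ 293.3°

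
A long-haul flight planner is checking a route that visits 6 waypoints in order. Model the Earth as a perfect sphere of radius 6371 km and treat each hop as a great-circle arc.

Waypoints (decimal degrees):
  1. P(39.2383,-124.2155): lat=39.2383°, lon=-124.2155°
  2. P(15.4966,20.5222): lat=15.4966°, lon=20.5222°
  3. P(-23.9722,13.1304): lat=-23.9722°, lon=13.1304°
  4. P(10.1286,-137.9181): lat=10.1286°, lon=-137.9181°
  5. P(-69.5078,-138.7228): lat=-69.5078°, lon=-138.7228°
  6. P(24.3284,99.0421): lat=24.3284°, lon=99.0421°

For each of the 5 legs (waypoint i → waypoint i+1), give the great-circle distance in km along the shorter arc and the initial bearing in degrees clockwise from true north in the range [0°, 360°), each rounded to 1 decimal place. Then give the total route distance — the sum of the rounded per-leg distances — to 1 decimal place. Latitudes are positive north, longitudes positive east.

Leg 1: φ1=0.6848375, φ2=0.2704667, Δφ=-0.4143708, Δλ=2.5261494 rad; a=sin²(Δφ/2)+cosφ1·cosφ2·sin²(Δλ/2)=0.7202077797; c=2·atan2(√a, √(1-a))=2.026857815; dist=6371·c=12913.111 ≈ 12913.1 km; running total=12913.1 km
Leg 1 bearing: y=sinΔλ·cosφ2=0.55633276, x=cosφ1·sinφ2-sinφ1·cosφ2·cosΔλ=0.70464743; θ=atan2(y, x)=38.2918° ≈ 38.3°
Leg 2: φ1=0.2704667, φ2=-0.4183938, Δφ=-0.6888605, Δλ=-0.1290112 rad; a=sin²(Δφ/2)+cosφ1·cosφ2·sin²(Δλ/2)=0.1176733428; c=2·atan2(√a, √(1-a))=0.700293131; dist=6371·c=4461.568 ≈ 4461.6 km; running total=17374.7 km
Leg 2 bearing: y=sinΔλ·cosφ2=-0.11755635, x=cosφ1·sinφ2-sinφ1·cosφ2·cosΔλ=-0.63362908; θ=atan2(y, x)=-169.4895° <0 so +360° → 190.5105° ≈ 190.5°
Leg 3: φ1=-0.4183938, φ2=0.1767774, Δφ=0.5951712, Δλ=-2.6362937 rad; a=sin²(Δφ/2)+cosφ1·cosφ2·sin²(Δλ/2)=0.9292707283; c=2·atan2(√a, √(1-a))=2.603214606; dist=6371·c=16585.080 ≈ 16585.1 km; running total=33959.8 km
Leg 3 bearing: y=sinΔλ·cosφ2=-0.47652513, x=cosφ1·sinφ2-sinφ1·cosφ2·cosΔλ=-0.18928911; θ=atan2(y, x)=-111.6644° <0 so +360° → 248.3356° ≈ 248.3°
Leg 4: φ1=0.1767774, φ2=-1.2131400, Δφ=-1.3899174, Δλ=-0.0140447 rad; a=sin²(Δφ/2)+cosφ1·cosφ2·sin²(Δλ/2)=0.4100698712; c=2·atan2(√a, √(1-a))=1.389951936; dist=6371·c=8855.384 ≈ 8855.4 km; running total=42815.2 km
Leg 4 bearing: y=sinΔλ·cosφ2=-0.00491659, x=cosφ1·sinφ2-sinφ1·cosφ2·cosΔλ=-0.98367988; θ=atan2(y, x)=-179.7136° <0 so +360° → 180.2864° ≈ 180.3°
Leg 5: φ1=-1.2131400, φ2=0.4246107, Δφ=1.6377506, Δλ=4.1497804 rad; a=sin²(Δφ/2)+cosφ1·cosφ2·sin²(Δλ/2)=0.7780228265; c=2·atan2(√a, √(1-a))=2.160416841; dist=6371·c=13764.016 ≈ 13764.0 km; running total=56579.2 km
Leg 5 bearing: y=sinΔλ·cosφ2=-0.77075292, x=cosφ1·sinφ2-sinφ1·cosφ2·cosΔλ=-0.31105170; θ=atan2(y, x)=-111.9775° <0 so +360° → 248.0225° ≈ 248.0°

Leg 1: dist=12913.1 km, bearing=38.3°
Leg 2: dist=4461.6 km, bearing=190.5°
Leg 3: dist=16585.1 km, bearing=248.3°
Leg 4: dist=8855.4 km, bearing=180.3°
Leg 5: dist=13764.0 km, bearing=248.0°
Total: 56579.2 km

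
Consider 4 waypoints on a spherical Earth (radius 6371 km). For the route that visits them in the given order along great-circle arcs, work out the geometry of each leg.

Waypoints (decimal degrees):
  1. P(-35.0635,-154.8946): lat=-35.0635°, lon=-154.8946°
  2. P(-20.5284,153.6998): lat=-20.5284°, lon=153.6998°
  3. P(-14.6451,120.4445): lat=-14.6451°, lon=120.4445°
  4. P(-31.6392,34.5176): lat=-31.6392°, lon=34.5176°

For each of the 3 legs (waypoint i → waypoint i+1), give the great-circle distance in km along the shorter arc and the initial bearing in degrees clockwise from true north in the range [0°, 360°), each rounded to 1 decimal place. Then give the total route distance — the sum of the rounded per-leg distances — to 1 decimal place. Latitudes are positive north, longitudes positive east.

Leg 1: φ1=-0.6119735, φ2=-0.3582882, Δφ=0.2536854, Δλ=5.3859883 rad; a=sin²(Δφ/2)+cosφ1·cosφ2·sin²(Δλ/2)=0.1601876928; c=2·atan2(√a, √(1-a))=0.823545545; dist=6371·c=5246.809 ≈ 5246.8 km; running total=5246.8 km
Leg 1 bearing: y=sinΔλ·cosφ2=-0.73194984, x=cosφ1·sinφ2-sinφ1·cosφ2·cosΔλ=0.04857793; θ=atan2(y, x)=-86.2030° <0 so +360° → 273.7970° ≈ 273.8°
Leg 2: φ1=-0.3582882, φ2=-0.2556052, Δφ=0.1026830, Δλ=-0.5804145 rad; a=sin²(Δφ/2)+cosφ1·cosφ2·sin²(Δλ/2)=0.0768248824; c=2·atan2(√a, √(1-a))=0.561701193; dist=6371·c=3578.598 ≈ 3578.6 km; running total=8825.4 km
Leg 2 bearing: y=sinΔλ·cosφ2=-0.53055428, x=cosφ1·sinφ2-sinφ1·cosφ2·cosΔλ=0.04694082; θ=atan2(y, x)=-84.9439° <0 so +360° → 275.0561° ≈ 275.1°
Leg 3: φ1=-0.2556052, φ2=-0.5522082, Δφ=-0.2966030, Δλ=-1.4997073 rad; a=sin²(Δφ/2)+cosφ1·cosφ2·sin²(Δλ/2)=0.4044327825; c=2·atan2(√a, √(1-a))=1.378478568; dist=6371·c=8782.287 ≈ 8782.3 km; running total=17607.7 km
Leg 3 bearing: y=sinΔλ·cosφ2=-0.84921789, x=cosφ1·sinφ2-sinφ1·cosφ2·cosΔλ=-0.49223633; θ=atan2(y, x)=-120.0981° <0 so +360° → 239.9019° ≈ 239.9°

Leg 1: dist=5246.8 km, bearing=273.8°
Leg 2: dist=3578.6 km, bearing=275.1°
Leg 3: dist=8782.3 km, bearing=239.9°
Total: 17607.7 km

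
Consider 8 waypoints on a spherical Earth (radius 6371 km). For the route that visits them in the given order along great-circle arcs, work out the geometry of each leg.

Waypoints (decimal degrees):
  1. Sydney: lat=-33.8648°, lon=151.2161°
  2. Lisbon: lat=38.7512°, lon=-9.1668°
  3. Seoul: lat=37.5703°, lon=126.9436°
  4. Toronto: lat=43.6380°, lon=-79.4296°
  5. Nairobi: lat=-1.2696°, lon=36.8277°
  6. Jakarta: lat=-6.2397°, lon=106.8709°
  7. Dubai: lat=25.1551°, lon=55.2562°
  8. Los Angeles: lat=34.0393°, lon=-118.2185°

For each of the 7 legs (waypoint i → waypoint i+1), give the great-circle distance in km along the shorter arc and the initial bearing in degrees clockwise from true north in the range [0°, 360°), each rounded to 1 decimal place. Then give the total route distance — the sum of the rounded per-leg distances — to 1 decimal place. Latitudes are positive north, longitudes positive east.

Leg 1: dist=18179.5 km, bearing=292.9°
Leg 2: dist=10414.4 km, bearing=33.4°
Leg 3: dist=10601.8 km, bearing=18.8°
Leg 4: dist=12186.5 km, bearing=72.1°
Leg 5: dist=7786.4 km, bearing=96.2°
Leg 6: dist=6579.2 km, bearing=304.3°
Leg 7: dist=13397.0 km, bearing=353.7°
Total: 79144.8 km

Leg 1: φ1=-0.5910523, φ2=0.6763360, Δφ=1.2673883, Δλ=-2.7992097 rad; a=sin²(Δφ/2)+cosφ1·cosφ2·sin²(Δλ/2)=0.9793894165; c=2·atan2(√a, √(1-a))=2.853469349; dist=6371·c=18179.453 ≈ 18179.5 km; running total=18179.5 km
Leg 1 bearing: y=sinΔλ·cosφ2=-0.26182833, x=cosφ1·sinφ2-sinφ1·cosφ2·cosΔλ=0.11040414; θ=atan2(y, x)=-67.1365° <0 so +360° → 292.8635° ≈ 292.9°
Leg 2: φ1=0.6763360, φ2=0.6557254, Δφ=-0.0206106, Δλ=2.3755746 rad; a=sin²(Δφ/2)+cosφ1·cosφ2·sin²(Δλ/2)=0.5319077235; c=2·atan2(√a, √(1-a))=1.634655167; dist=6371·c=10414.388 ≈ 10414.4 km; running total=28593.9 km
Leg 2 bearing: y=sinΔλ·cosφ2=0.54949065, x=cosφ1·sinφ2-sinφ1·cosφ2·cosΔλ=0.83305919; θ=atan2(y, x)=33.4091° ≈ 33.4°
Leg 3: φ1=0.6557254, φ2=0.7616268, Δφ=0.1059013, Δλ=-3.6018918 rad; a=sin²(Δφ/2)+cosφ1·cosφ2·sin²(Δλ/2)=0.5465700410; c=2·atan2(√a, √(1-a))=1.664071603; dist=6371·c=10601.800 ≈ 10601.8 km; running total=39195.7 km
Leg 3 bearing: y=sinΔλ·cosφ2=0.32148560, x=cosφ1·sinφ2-sinφ1·cosφ2·cosΔλ=0.94232263; θ=atan2(y, x)=18.8377° ≈ 18.8°
Leg 4: φ1=0.7616268, φ2=-0.0221587, Δφ=-0.7837855, Δλ=2.0290727 rad; a=sin²(Δφ/2)+cosφ1·cosφ2·sin²(Δλ/2)=0.6676926094; c=2·atan2(√a, √(1-a))=1.912810429; dist=6371·c=12186.515 ≈ 12186.5 km; running total=51382.2 km
Leg 4 bearing: y=sinΔλ·cosφ2=0.89659622, x=cosφ1·sinφ2-sinφ1·cosφ2·cosΔλ=0.28919193; θ=atan2(y, x)=72.1232° ≈ 72.1°
Leg 5: φ1=-0.0221587, φ2=-0.1089033, Δφ=-0.0867446, Δλ=1.2224845 rad; a=sin²(Δφ/2)+cosφ1·cosφ2·sin²(Δλ/2)=0.3291927667; c=2·atan2(√a, √(1-a))=1.222162155; dist=6371·c=7786.395 ≈ 7786.4 km; running total=59168.6 km
Leg 5 bearing: y=sinΔλ·cosφ2=0.93438187, x=cosφ1·sinφ2-sinφ1·cosφ2·cosΔλ=-0.10114389; θ=atan2(y, x)=96.1780° ≈ 96.2°
Leg 6: φ1=-0.1089033, φ2=0.4390393, Δφ=0.5479426, Δλ=-0.9008465 rad; a=sin²(Δφ/2)+cosφ1·cosφ2·sin²(Δλ/2)=0.2437366966; c=2·atan2(√a, √(1-a))=1.032671651; dist=6371·c=6579.151 ≈ 6579.2 km; running total=65747.8 km
Leg 6 bearing: y=sinΔλ·cosφ2=-0.70951254, x=cosφ1·sinφ2-sinφ1·cosφ2·cosΔλ=0.48364081; θ=atan2(y, x)=-55.7196° <0 so +360° → 304.2804° ≈ 304.3°
Leg 7: φ1=0.4390393, φ2=0.5940979, Δφ=0.1550585, Δλ=-3.0277047 rad; a=sin²(Δφ/2)+cosφ1·cosφ2·sin²(Δλ/2)=0.7536338629; c=2·atan2(√a, √(1-a))=2.102807678; dist=6371·c=13396.988 ≈ 13397.0 km; running total=79144.8 km
Leg 7 bearing: y=sinΔλ·cosφ2=-0.09416982, x=cosφ1·sinφ2-sinφ1·cosφ2·cosΔλ=0.85662798; θ=atan2(y, x)=-6.2734° <0 so +360° → 353.7266° ≈ 353.7°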